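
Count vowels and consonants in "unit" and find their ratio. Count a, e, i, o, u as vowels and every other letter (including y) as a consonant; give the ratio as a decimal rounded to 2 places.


Word: "unit"
Vowels (a,e,i,o,u): 2
Consonants: 2
Ratio = 2/2
= 1.00


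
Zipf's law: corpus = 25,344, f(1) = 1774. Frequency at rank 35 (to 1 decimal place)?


Zipf's law: f(r) = f(1) / r
f(1) = 1774
f(35) = 1774 / 35
= 50.7 occurrences


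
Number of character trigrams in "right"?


Word: "right" (length 5)
Number of 3-grams = length - 3 + 1 = 5 - 3 + 1
= 3


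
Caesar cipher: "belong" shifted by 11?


Word: "belong"
Shift: 11
Each letter → (letter + shift) mod 26:
  'b' (1) + 11 = 12 → 'm'
  'e' (4) + 11 = 15 → 'p'
  'l' (11) + 11 = 22 → 'w'
  'o' (14) + 11 = 25 → 'z'
  'n' (13) + 11 = 24 → 'y'
  'g' (6) + 11 = 17 → 'r'
Result = "mpwzyr"


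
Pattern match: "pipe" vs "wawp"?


Pattern of "pipe": [0, 1, 0, 2]
Pattern of "wawp": [0, 1, 0, 2]
Patterns match
Same pattern = Yes


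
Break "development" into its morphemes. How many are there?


Word: "development"
Morphemes: develop | -ment
Each morpheme carries meaning
= 2 morphemes


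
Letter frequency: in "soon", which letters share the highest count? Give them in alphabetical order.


Word: "soon"
Letter counts:
  'n': 1
  'o': 2
  's': 1
Maximum count = 2
Most frequent = 'o' (2 times each)


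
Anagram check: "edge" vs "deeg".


Word 1: "edge" → sorted: deeg
Word 2: "deeg" → sorted: deeg
Same letters? deeg == deeg
Anagram = Yes


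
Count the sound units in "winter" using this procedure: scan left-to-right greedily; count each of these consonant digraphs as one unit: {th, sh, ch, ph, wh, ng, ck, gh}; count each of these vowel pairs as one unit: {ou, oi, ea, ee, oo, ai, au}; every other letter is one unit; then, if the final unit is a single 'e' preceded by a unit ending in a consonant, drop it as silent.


Word: "winter" (6 letters)
Left-to-right scan:
  [1] 'w' (letter)
  [2] 'i' (letter)
  [3] 'n' (letter)
  [4] 't' (letter)
  [5] 'e' (letter)
  [6] 'r' (letter)
Units from scan: 6
Sound units = 6 units


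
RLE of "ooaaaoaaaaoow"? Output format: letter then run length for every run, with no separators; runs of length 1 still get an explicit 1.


String: "ooaaaoaaaaoow"
Scanning for consecutive runs:
  'o' x 2
  'a' x 3
  'o' x 1
  'a' x 4
  'o' x 2
  'w' x 1
RLE = "o2a3o1a4o2w1"


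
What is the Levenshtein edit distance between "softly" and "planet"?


Word 1: "softly" (length 6)
Word 2: "planet" (length 6)
One optimal edit sequence (insert/delete/substitute each cost 1):
  1. substitute 's' -> 'p'  (+1)
  2. substitute 'o' -> 'l'  (+1)
  3. substitute 'f' -> 'a'  (+1)
  4. substitute 't' -> 'n'  (+1)
  5. substitute 'l' -> 'e'  (+1)
  6. substitute 'y' -> 't'  (+1)
Total edit operations: 6
Edit distance = 6


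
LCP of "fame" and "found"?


Word 1: "fame"
Word 2: "found"
Comparing from start:
  Pos 0: 'f' == 'f'
  Pos 1: 'a' != 'o' (stop)
LCP = "f" (length 1)


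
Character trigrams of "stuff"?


Word: "stuff" (length 5)
Number of trigrams = 5 - 3 + 1 = 3
  Position 0: "stu"
  Position 1: "tuf"
  Position 2: "uff"
Trigrams = "stu", "tuf", "uff"


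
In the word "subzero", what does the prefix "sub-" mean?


Prefix: sub-
Example: subzero = sub- + zero
Meaning = under / below


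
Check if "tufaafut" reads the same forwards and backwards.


Word: "tufaafut"
Reversed: "tufaafut"
Forward == Backward? tufaafut == tufaafut
Palindrome = Yes


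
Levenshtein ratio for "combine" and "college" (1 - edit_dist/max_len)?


Word 1: "combine" (length 7)
Word 2: "college" (length 7)
One optimal edit sequence:
  1. keep 'c'
  2. keep 'o'
  3. substitute 'm' -> 'l'  (+1)
  4. substitute 'b' -> 'l'  (+1)
  5. substitute 'i' -> 'e'  (+1)
  6. substitute 'n' -> 'g'  (+1)
  7. keep 'e'
Edit distance = 4
Max length = max(7, 7) = 7
Similarity = 1 - 4/7
= 0.4286


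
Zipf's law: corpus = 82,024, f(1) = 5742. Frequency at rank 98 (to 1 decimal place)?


Zipf's law: f(r) = f(1) / r
f(1) = 5742
f(98) = 5742 / 98
= 58.6 occurrences


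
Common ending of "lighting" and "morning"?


Word 1: "lighting"
Word 2: "morning"
Comparing from end:
  Pos -1: 'g' == 'g'
  Pos -2: 'n' == 'n'
  Pos -3: 'i' == 'i'
  Pos -4: 't' != 'n' (stop)
LCS = "ing" (length 3)


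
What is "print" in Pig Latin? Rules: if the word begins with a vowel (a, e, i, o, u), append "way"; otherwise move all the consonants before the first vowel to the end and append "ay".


Word: "print"
Starts with consonant(s) → move to end, add 'ay'
Consonant cluster: "pr"
Pig Latin = "intpray"


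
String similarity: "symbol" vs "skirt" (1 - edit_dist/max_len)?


Word 1: "symbol" (length 6)
Word 2: "skirt" (length 5)
One optimal edit sequence:
  1. keep 's'
  2. delete 'y'  (+1)
  3. substitute 'm' -> 'k'  (+1)
  4. substitute 'b' -> 'i'  (+1)
  5. substitute 'o' -> 'r'  (+1)
  6. substitute 'l' -> 't'  (+1)
Edit distance = 5
Max length = max(6, 5) = 6
Similarity = 1 - 5/6
= 0.1667


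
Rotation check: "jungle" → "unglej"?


Word: "jungle", Candidate: "unglej"
Method: check if candidate is substring of word+word
"junglejungle" contains "unglej"? Yes
Is rotation = Yes


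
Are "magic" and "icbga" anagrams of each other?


Word 1: "magic" → sorted: acgim
Word 2: "icbga" → sorted: abcgi
Same letters? acgim != abcgi
Anagram = No


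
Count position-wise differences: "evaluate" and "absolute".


Comparing character by character (same length = 8):
  Pos 0: 'e' vs 'a' !=
  Pos 1: 'v' vs 'b' !=
  Pos 2: 'a' vs 's' !=
  Pos 3: 'l' vs 'o' !=
  Pos 4: 'u' vs 'l' !=
  Pos 5: 'a' vs 'u' !=
  Pos 6: 't' vs 't' =
  Pos 7: 'e' vs 'e' =
Hamming distance = 6


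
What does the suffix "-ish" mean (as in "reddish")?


Suffix: -ish
As in: reddish -> red + -ish, with a spelling change
Meaning = somewhat / having the qualities of


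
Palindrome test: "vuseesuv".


Word: "vuseesuv"
Reversed: "vuseesuv"
Forward == Backward? vuseesuv == vuseesuv
Palindrome = Yes


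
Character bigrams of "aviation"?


Word: "aviation" (length 8)
Number of bigrams = 8 - 2 + 1 = 7
  Position 0: "av"
  Position 1: "vi"
  Position 2: "ia"
  Position 3: "at"
  Position 4: "ti"
  Position 5: "io"
  Position 6: "on"
Bigrams = "av", "vi", "ia", "at", "ti", "io", "on"


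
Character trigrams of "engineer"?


Word: "engineer" (length 8)
Number of trigrams = 8 - 3 + 1 = 6
  Position 0: "eng"
  Position 1: "ngi"
  Position 2: "gin"
  Position 3: "ine"
  Position 4: "nee"
  Position 5: "eer"
Trigrams = "eng", "ngi", "gin", "ine", "nee", "eer"


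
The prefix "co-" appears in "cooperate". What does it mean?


Prefix: co-
As in: cooperate -> co- + operate
Meaning = together


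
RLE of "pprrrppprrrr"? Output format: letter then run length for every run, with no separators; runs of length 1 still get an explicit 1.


String: "pprrrppprrrr"
Scanning for consecutive runs:
  'p' x 2
  'r' x 3
  'p' x 3
  'r' x 4
RLE = "p2r3p3r4"


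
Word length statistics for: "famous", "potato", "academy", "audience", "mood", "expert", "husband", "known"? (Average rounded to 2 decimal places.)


Lengths: "famous"=6, "potato"=6, "academy"=7, "audience"=8, "mood"=4, "expert"=6, "husband"=7, "known"=5
Sum = 49, Count = 8
Average = 49/8 = 6.13
= avg=6.13, min=4, max=8


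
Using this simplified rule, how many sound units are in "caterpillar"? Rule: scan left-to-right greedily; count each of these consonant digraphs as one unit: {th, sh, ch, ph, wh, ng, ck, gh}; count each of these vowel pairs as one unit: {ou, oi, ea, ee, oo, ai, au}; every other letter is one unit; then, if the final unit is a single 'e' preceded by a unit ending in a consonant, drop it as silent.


Word: "caterpillar" (11 letters)
Left-to-right scan:
  (1) 'c' (letter)
  (2) 'a' (letter)
  (3) 't' (letter)
  (4) 'e' (letter)
  (5) 'r' (letter)
  (6) 'p' (letter)
  (7) 'i' (letter)
  (8) 'l' (letter)
  (9) 'l' (letter)
  (10) 'a' (letter)
  (11) 'r' (letter)
Units from scan: 11
Sound units = 11 units


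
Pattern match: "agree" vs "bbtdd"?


Pattern of "agree": [0, 1, 2, 3, 3]
Pattern of "bbtdd": [0, 0, 1, 2, 2]
Patterns do not match
Same pattern = No


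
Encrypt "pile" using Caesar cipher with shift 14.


Word: "pile"
Shift: 14
Each letter → (letter + shift) mod 26:
  'p' (15) + 14 = 3 → 'd'
  'i' (8) + 14 = 22 → 'w'
  'l' (11) + 14 = 25 → 'z'
  'e' (4) + 14 = 18 → 's'
Result = "dwzs"


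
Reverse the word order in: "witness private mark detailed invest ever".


Original: "witness private mark detailed invest ever"
Words (1..n): witness | private | mark | detailed | invest | ever
Reversed (n..1): ever | invest | detailed | mark | private | witness
Result = "ever invest detailed mark private witness"


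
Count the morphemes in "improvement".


Word: "improvement"
Morphemes: improve / -ment
Each morpheme carries meaning
= 2 morphemes


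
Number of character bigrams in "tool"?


Word: "tool" (length 4)
Number of 2-grams = length - 2 + 1 = 4 - 2 + 1
= 3


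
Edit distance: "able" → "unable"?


Word 1: "able" (length 4)
Word 2: "unable" (length 6)
One optimal edit sequence (insert/delete/substitute each cost 1):
  1. insert 'u'  (+1)
  2. insert 'n'  (+1)
  3. keep 'a'
  4. keep 'b'
  5. keep 'l'
  6. keep 'e'
Total edit operations: 2
Edit distance = 2


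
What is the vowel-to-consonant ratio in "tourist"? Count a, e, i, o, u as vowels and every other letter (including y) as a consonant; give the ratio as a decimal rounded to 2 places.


Word: "tourist"
Vowels (a,e,i,o,u): 3
Consonants: 4
Ratio = 3/4
= 0.75


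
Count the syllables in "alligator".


Word: "alligator"
Syllable breakdown: al | li | ga | tor
Counting: 4 parts
= 4 syllables


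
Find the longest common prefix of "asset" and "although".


Word 1: "asset"
Word 2: "although"
Comparing from start:
  Pos 0: 'a' == 'a'
  Pos 1: 's' != 'l' (stop)
LCP = "a" (length 1)


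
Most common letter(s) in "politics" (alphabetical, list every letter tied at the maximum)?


Word: "politics"
Letter counts:
  'c': 1
  'i': 2
  'l': 1
  'o': 1
  'p': 1
  's': 1
  't': 1
Maximum count = 2
Most frequent = 'i' (2 times each)


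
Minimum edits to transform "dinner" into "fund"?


Word 1: "dinner" (length 6)
Word 2: "fund" (length 4)
One optimal edit sequence (insert/delete/substitute each cost 1):
  1. delete 'd'  (+1)
  2. substitute 'i' -> 'f'  (+1)
  3. substitute 'n' -> 'u'  (+1)
  4. keep 'n'
  5. delete 'e'  (+1)
  6. substitute 'r' -> 'd'  (+1)
Total edit operations: 5
Edit distance = 5


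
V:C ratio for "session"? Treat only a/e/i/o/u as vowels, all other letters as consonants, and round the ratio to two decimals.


Word: "session"
Vowels (a,e,i,o,u): 3
Consonants: 4
Ratio = 3/4
= 0.75


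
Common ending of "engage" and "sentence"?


Word 1: "engage"
Word 2: "sentence"
Comparing from end:
  Pos -1: 'e' == 'e'
  Pos -2: 'g' != 'c' (stop)
LCS = "e" (length 1)


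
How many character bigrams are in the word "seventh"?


Word: "seventh" (length 7)
Number of 2-grams = length - 2 + 1 = 7 - 2 + 1
= 6


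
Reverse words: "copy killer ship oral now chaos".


Original: "copy killer ship oral now chaos"
Words (1..n): copy | killer | ship | oral | now | chaos
Reversed (n..1): chaos | now | oral | ship | killer | copy
Result = "chaos now oral ship killer copy"


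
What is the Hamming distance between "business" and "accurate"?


Comparing character by character (same length = 8):
  Pos 0: 'b' vs 'a' !=
  Pos 1: 'u' vs 'c' !=
  Pos 2: 's' vs 'c' !=
  Pos 3: 'i' vs 'u' !=
  Pos 4: 'n' vs 'r' !=
  Pos 5: 'e' vs 'a' !=
  Pos 6: 's' vs 't' !=
  Pos 7: 's' vs 'e' !=
Hamming distance = 8


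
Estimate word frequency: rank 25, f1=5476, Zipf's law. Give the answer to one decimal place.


Zipf's law: f(r) = f(1) / r
f(1) = 5476
f(25) = 5476 / 25
= 219.0 occurrences


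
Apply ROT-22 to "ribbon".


Word: "ribbon"
Shift: 22
Each letter → (letter + shift) mod 26:
  'r' (17) + 22 = 13 → 'n'
  'i' (8) + 22 = 4 → 'e'
  'b' (1) + 22 = 23 → 'x'
  'b' (1) + 22 = 23 → 'x'
  'o' (14) + 22 = 10 → 'k'
  'n' (13) + 22 = 9 → 'j'
Result = "nexxkj"


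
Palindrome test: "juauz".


Word: "juauz"
Reversed: "zuauj"
Forward == Backward? juauz != zuauj
Palindrome = No


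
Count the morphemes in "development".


Word: "development"
Morphemes: develop / -ment
Each morpheme carries meaning
= 2 morphemes


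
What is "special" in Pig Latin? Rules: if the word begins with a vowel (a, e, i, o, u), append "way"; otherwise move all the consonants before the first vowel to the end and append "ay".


Word: "special"
Starts with consonant(s) → move to end, add 'ay'
Consonant cluster: "sp"
Pig Latin = "ecialspay"


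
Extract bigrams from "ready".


Word: "ready" (length 5)
Number of bigrams = 5 - 2 + 1 = 4
  Position 0: "re"
  Position 1: "ea"
  Position 2: "ad"
  Position 3: "dy"
Bigrams = "re", "ea", "ad", "dy"


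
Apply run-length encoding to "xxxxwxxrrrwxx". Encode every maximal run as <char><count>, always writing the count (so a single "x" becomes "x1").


String: "xxxxwxxrrrwxx"
Scanning for consecutive runs:
  'x' x 4
  'w' x 1
  'x' x 2
  'r' x 3
  'w' x 1
  'x' x 2
RLE = "x4w1x2r3w1x2"


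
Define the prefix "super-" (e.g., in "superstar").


Prefix: super-
Example: superstar (super- + star)
Meaning = above / beyond


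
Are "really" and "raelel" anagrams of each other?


Word 1: "really" → sorted: aellry
Word 2: "raelel" → sorted: aeellr
Same letters? aellry != aeellr
Anagram = No


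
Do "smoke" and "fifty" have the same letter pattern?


Pattern of "smoke": [0, 1, 2, 3, 4]
Pattern of "fifty": [0, 1, 0, 2, 3]
Patterns do not match
Same pattern = No


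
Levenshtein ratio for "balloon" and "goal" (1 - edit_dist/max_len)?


Word 1: "balloon" (length 7)
Word 2: "goal" (length 4)
One optimal edit sequence:
  1. delete 'b'  (+1)
  2. delete 'a'  (+1)
  3. delete 'l'  (+1)
  4. substitute 'l' -> 'g'  (+1)
  5. keep 'o'
  6. substitute 'o' -> 'a'  (+1)
  7. substitute 'n' -> 'l'  (+1)
Edit distance = 6
Max length = max(7, 4) = 7
Similarity = 1 - 6/7
= 0.1429


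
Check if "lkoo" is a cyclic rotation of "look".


Word: "look", Candidate: "lkoo"
Method: check if candidate is substring of word+word
"looklook" contains "lkoo"? No
Is rotation = No


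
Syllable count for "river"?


Word: "river"
Syllable breakdown: riv · er
Counting: 2 parts
= 2 syllables


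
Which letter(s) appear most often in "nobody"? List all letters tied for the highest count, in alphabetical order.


Word: "nobody"
Letter counts:
  'b': 1
  'd': 1
  'n': 1
  'o': 2
  'y': 1
Maximum count = 2
Most frequent = 'o' (2 times each)


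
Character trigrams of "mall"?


Word: "mall" (length 4)
Number of trigrams = 4 - 3 + 1 = 2
  Position 0: "mal"
  Position 1: "all"
Trigrams = "mal", "all"


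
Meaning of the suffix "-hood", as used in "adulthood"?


Suffix: -hood
As in: adulthood -> adult + -hood
Meaning = state / condition


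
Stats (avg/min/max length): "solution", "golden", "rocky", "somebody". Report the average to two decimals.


Lengths: "solution"=8, "golden"=6, "rocky"=5, "somebody"=8
Sum = 27, Count = 4
Average = 27/4 = 6.75
= avg=6.75, min=5, max=8


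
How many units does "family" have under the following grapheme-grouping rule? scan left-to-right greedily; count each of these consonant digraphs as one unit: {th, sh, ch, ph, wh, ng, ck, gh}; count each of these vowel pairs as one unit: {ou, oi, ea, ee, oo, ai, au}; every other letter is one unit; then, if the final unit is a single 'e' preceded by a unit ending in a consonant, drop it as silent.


Word: "family" (6 letters)
Left-to-right scan:
  [1] 'f' (letter)
  [2] 'a' (letter)
  [3] 'm' (letter)
  [4] 'i' (letter)
  [5] 'l' (letter)
  [6] 'y' (letter)
Units from scan: 6
Sound units = 6 units


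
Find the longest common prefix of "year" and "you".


Word 1: "year"
Word 2: "you"
Comparing from start:
  Pos 0: 'y' == 'y'
  Pos 1: 'e' != 'o' (stop)
LCP = "y" (length 1)


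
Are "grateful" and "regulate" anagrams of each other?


Word 1: "grateful" → sorted: aefglrtu
Word 2: "regulate" → sorted: aeeglrtu
Same letters? aefglrtu != aeeglrtu
Anagram = No


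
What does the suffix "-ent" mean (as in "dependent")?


Suffix: -ent
Example: dependent = depend + -ent
Meaning = one who / that which


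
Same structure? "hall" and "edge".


Pattern of "hall": [0, 1, 2, 2]
Pattern of "edge": [0, 1, 2, 0]
Patterns do not match
Same pattern = No


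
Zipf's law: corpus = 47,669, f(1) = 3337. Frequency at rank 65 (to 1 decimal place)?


Zipf's law: f(r) = f(1) / r
f(1) = 3337
f(65) = 3337 / 65
= 51.3 occurrences


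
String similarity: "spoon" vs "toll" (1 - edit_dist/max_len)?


Word 1: "spoon" (length 5)
Word 2: "toll" (length 4)
One optimal edit sequence:
  1. delete 's'  (+1)
  2. substitute 'p' -> 't'  (+1)
  3. keep 'o'
  4. substitute 'o' -> 'l'  (+1)
  5. substitute 'n' -> 'l'  (+1)
Edit distance = 4
Max length = max(5, 4) = 5
Similarity = 1 - 4/5
= 0.2000


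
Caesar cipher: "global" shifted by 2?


Word: "global"
Shift: 2
Each letter → (letter + shift) mod 26:
  'g' (6) + 2 = 8 → 'i'
  'l' (11) + 2 = 13 → 'n'
  'o' (14) + 2 = 16 → 'q'
  'b' (1) + 2 = 3 → 'd'
  'a' (0) + 2 = 2 → 'c'
  'l' (11) + 2 = 13 → 'n'
Result = "inqdcn"


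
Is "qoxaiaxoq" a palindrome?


Word: "qoxaiaxoq"
Reversed: "qoxaiaxoq"
Forward == Backward? qoxaiaxoq == qoxaiaxoq
Palindrome = Yes


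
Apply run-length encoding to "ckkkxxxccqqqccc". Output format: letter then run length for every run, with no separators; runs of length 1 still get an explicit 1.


String: "ckkkxxxccqqqccc"
Scanning for consecutive runs:
  'c' x 1
  'k' x 3
  'x' x 3
  'c' x 2
  'q' x 3
  'c' x 3
RLE = "c1k3x3c2q3c3"


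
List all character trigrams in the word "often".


Word: "often" (length 5)
Number of trigrams = 5 - 3 + 1 = 3
  Position 0: "oft"
  Position 1: "fte"
  Position 2: "ten"
Trigrams = "oft", "fte", "ten"


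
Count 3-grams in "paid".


Word: "paid" (length 4)
Number of 3-grams = length - 3 + 1 = 4 - 3 + 1
= 2


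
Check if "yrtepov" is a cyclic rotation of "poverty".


Word: "poverty", Candidate: "yrtepov"
Method: check if candidate is substring of word+word
"povertypoverty" contains "yrtepov"? No
Is rotation = No


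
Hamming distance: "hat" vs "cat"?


Comparing character by character (same length = 3):
  Pos 0: 'h' vs 'c' !=
  Pos 1: 'a' vs 'a' =
  Pos 2: 't' vs 't' =
Hamming distance = 1


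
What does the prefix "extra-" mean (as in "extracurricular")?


Prefix: extra-
Example: extracurricular = extra- + curricular
Meaning = beyond


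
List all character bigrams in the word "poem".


Word: "poem" (length 4)
Number of bigrams = 4 - 2 + 1 = 3
  Position 0: "po"
  Position 1: "oe"
  Position 2: "em"
Bigrams = "po", "oe", "em"


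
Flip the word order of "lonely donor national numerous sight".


Original: "lonely donor national numerous sight"
Words (1..n): lonely | donor | national | numerous | sight
Reversed (n..1): sight | numerous | national | donor | lonely
Result = "sight numerous national donor lonely"


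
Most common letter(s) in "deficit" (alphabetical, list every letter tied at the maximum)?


Word: "deficit"
Letter counts:
  'c': 1
  'd': 1
  'e': 1
  'f': 1
  'i': 2
  't': 1
Maximum count = 2
Most frequent = 'i' (2 times each)


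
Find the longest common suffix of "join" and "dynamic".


Word 1: "join"
Word 2: "dynamic"
Comparing from end:
  Pos -1: 'n' != 'c' (stop)
LCS = "" (length 0)


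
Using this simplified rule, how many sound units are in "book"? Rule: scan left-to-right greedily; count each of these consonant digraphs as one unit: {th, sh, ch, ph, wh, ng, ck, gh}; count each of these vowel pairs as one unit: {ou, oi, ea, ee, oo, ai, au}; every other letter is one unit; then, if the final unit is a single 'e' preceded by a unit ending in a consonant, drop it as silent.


Word: "book" (4 letters)
Left-to-right scan:
  1. 'b' (letter)
  2. 'oo' (vowel-pair)
  3. 'k' (letter)
Units from scan: 3
Sound units = 3 units


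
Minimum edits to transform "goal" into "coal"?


Word 1: "goal" (length 4)
Word 2: "coal" (length 4)
One optimal edit sequence (insert/delete/substitute each cost 1):
  1. substitute 'g' -> 'c'  (+1)
  2. keep 'o'
  3. keep 'a'
  4. keep 'l'
Total edit operations: 1
Edit distance = 1


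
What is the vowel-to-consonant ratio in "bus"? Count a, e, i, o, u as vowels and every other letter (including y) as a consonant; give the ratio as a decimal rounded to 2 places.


Word: "bus"
Vowels (a,e,i,o,u): 1
Consonants: 2
Ratio = 1/2
= 0.50


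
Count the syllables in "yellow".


Word: "yellow"
Syllable breakdown: yel | low
Counting: 2 parts
= 2 syllables


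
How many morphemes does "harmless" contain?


Word: "harmless"
Morphemes: harm / -less
Each morpheme carries meaning
= 2 morphemes


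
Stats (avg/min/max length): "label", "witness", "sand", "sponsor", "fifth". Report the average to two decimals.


Lengths: "label"=5, "witness"=7, "sand"=4, "sponsor"=7, "fifth"=5
Sum = 28, Count = 5
Average = 28/5 = 5.60
= avg=5.60, min=4, max=7


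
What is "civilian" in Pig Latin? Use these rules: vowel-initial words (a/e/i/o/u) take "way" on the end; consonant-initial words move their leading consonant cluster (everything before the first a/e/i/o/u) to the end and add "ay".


Word: "civilian"
Starts with consonant(s) → move to end, add 'ay'
Consonant cluster: "c"
Pig Latin = "iviliancay"


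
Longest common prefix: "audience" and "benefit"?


Word 1: "audience"
Word 2: "benefit"
Comparing from start:
  Pos 0: 'a' != 'b' (stop)
LCP = "" (length 0)


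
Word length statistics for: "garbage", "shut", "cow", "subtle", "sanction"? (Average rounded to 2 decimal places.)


Lengths: "garbage"=7, "shut"=4, "cow"=3, "subtle"=6, "sanction"=8
Sum = 28, Count = 5
Average = 28/5 = 5.60
= avg=5.60, min=3, max=8


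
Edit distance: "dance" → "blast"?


Word 1: "dance" (length 5)
Word 2: "blast" (length 5)
One optimal edit sequence (insert/delete/substitute each cost 1):
  1. substitute 'd' -> 'b'  (+1)
  2. substitute 'a' -> 'l'  (+1)
  3. substitute 'n' -> 'a'  (+1)
  4. substitute 'c' -> 's'  (+1)
  5. substitute 'e' -> 't'  (+1)
Total edit operations: 5
Edit distance = 5


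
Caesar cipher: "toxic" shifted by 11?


Word: "toxic"
Shift: 11
Each letter → (letter + shift) mod 26:
  't' (19) + 11 = 4 → 'e'
  'o' (14) + 11 = 25 → 'z'
  'x' (23) + 11 = 8 → 'i'
  'i' (8) + 11 = 19 → 't'
  'c' (2) + 11 = 13 → 'n'
Result = "ezitn"


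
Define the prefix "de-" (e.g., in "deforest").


Prefix: de-
Example: deforest (de- + forest)
Meaning = remove / reverse


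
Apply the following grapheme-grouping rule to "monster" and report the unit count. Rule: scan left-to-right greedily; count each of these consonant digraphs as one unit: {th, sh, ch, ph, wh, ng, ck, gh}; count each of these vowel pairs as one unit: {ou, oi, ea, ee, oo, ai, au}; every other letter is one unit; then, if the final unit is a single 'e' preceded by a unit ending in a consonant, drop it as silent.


Word: "monster" (7 letters)
Left-to-right scan:
  1. 'm' (letter)
  2. 'o' (letter)
  3. 'n' (letter)
  4. 's' (letter)
  5. 't' (letter)
  6. 'e' (letter)
  7. 'r' (letter)
Units from scan: 7
Sound units = 7 units


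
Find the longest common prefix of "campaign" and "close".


Word 1: "campaign"
Word 2: "close"
Comparing from start:
  Pos 0: 'c' == 'c'
  Pos 1: 'a' != 'l' (stop)
LCP = "c" (length 1)


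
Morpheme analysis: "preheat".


Word: "preheat"
Morphemes: pre- + heat
Each morpheme carries meaning
= 2 morphemes


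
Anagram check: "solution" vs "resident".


Word 1: "solution" → sorted: ilnoostu
Word 2: "resident" → sorted: deeinrst
Same letters? ilnoostu != deeinrst
Anagram = No


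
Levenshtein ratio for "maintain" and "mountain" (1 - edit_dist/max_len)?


Word 1: "maintain" (length 8)
Word 2: "mountain" (length 8)
One optimal edit sequence:
  1. keep 'm'
  2. substitute 'a' -> 'o'  (+1)
  3. substitute 'i' -> 'u'  (+1)
  4. keep 'n'
  5. keep 't'
  6. keep 'a'
  7. keep 'i'
  8. keep 'n'
Edit distance = 2
Max length = max(8, 8) = 8
Similarity = 1 - 2/8
= 0.7500


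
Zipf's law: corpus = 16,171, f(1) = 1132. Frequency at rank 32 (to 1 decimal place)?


Zipf's law: f(r) = f(1) / r
f(1) = 1132
f(32) = 1132 / 32
= 35.4 occurrences


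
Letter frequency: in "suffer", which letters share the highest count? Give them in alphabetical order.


Word: "suffer"
Letter counts:
  'e': 1
  'f': 2
  'r': 1
  's': 1
  'u': 1
Maximum count = 2
Most frequent = 'f' (2 times each)


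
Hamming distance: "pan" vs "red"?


Comparing character by character (same length = 3):
  Pos 0: 'p' vs 'r' !=
  Pos 1: 'a' vs 'e' !=
  Pos 2: 'n' vs 'd' !=
Hamming distance = 3


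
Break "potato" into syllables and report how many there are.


Word: "potato"
Syllable breakdown: po-ta-to
Counting: 3 parts
= 3 syllables


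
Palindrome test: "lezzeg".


Word: "lezzeg"
Reversed: "gezzel"
Forward == Backward? lezzeg != gezzel
Palindrome = No


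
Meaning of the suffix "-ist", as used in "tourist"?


Suffix: -ist
Example: tourist = tour + -ist
Meaning = one who practices


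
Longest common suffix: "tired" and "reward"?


Word 1: "tired"
Word 2: "reward"
Comparing from end:
  Pos -1: 'd' == 'd'
  Pos -2: 'e' != 'r' (stop)
LCS = "d" (length 1)


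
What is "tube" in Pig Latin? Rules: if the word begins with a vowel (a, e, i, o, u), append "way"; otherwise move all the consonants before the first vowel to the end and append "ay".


Word: "tube"
Starts with consonant(s) → move to end, add 'ay'
Consonant cluster: "t"
Pig Latin = "ubetay"


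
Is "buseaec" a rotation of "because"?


Word: "because", Candidate: "buseaec"
Method: check if candidate is substring of word+word
"becausebecause" contains "buseaec"? No
Is rotation = No


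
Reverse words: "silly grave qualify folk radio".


Original: "silly grave qualify folk radio"
Words (1..n): silly | grave | qualify | folk | radio
Reversed (n..1): radio | folk | qualify | grave | silly
Result = "radio folk qualify grave silly"


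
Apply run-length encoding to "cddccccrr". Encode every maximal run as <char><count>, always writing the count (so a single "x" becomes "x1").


String: "cddccccrr"
Scanning for consecutive runs:
  'c' x 1
  'd' x 2
  'c' x 4
  'r' x 2
RLE = "c1d2c4r2"


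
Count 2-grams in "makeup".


Word: "makeup" (length 6)
Number of 2-grams = length - 2 + 1 = 6 - 2 + 1
= 5


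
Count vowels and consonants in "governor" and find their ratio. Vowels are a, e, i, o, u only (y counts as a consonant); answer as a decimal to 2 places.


Word: "governor"
Vowels (a,e,i,o,u): 3
Consonants: 5
Ratio = 3/5
= 0.60


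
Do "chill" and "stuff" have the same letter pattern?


Pattern of "chill": [0, 1, 2, 3, 3]
Pattern of "stuff": [0, 1, 2, 3, 3]
Patterns match
Same pattern = Yes


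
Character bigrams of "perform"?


Word: "perform" (length 7)
Number of bigrams = 7 - 2 + 1 = 6
  Position 0: "pe"
  Position 1: "er"
  Position 2: "rf"
  Position 3: "fo"
  Position 4: "or"
  Position 5: "rm"
Bigrams = "pe", "er", "rf", "fo", "or", "rm"


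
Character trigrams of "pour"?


Word: "pour" (length 4)
Number of trigrams = 4 - 3 + 1 = 2
  Position 0: "pou"
  Position 1: "our"
Trigrams = "pou", "our"


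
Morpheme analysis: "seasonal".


Word: "seasonal"
Morphemes: season + -al
Each morpheme carries meaning
= 2 morphemes


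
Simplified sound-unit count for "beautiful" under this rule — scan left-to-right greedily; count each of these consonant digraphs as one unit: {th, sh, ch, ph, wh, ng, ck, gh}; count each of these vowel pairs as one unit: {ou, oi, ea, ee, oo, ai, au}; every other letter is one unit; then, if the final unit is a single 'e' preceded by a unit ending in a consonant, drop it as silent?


Word: "beautiful" (9 letters)
Left-to-right scan:
  1. 'b' (letter)
  2. 'ea' (vowel-pair)
  3. 'u' (letter)
  4. 't' (letter)
  5. 'i' (letter)
  6. 'f' (letter)
  7. 'u' (letter)
  8. 'l' (letter)
Units from scan: 8
Sound units = 8 units


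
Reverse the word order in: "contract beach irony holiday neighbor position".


Original: "contract beach irony holiday neighbor position"
Words (1..n): contract | beach | irony | holiday | neighbor | position
Reversed (n..1): position | neighbor | holiday | irony | beach | contract
Result = "position neighbor holiday irony beach contract"


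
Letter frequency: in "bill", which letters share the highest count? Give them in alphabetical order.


Word: "bill"
Letter counts:
  'b': 1
  'i': 1
  'l': 2
Maximum count = 2
Most frequent = 'l' (2 times each)


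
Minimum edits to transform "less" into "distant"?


Word 1: "less" (length 4)
Word 2: "distant" (length 7)
One optimal edit sequence (insert/delete/substitute each cost 1):
  1. substitute 'l' -> 'd'  (+1)
  2. substitute 'e' -> 'i'  (+1)
  3. keep 's'
  4. insert 't'  (+1)
  5. insert 'a'  (+1)
  6. insert 'n'  (+1)
  7. substitute 's' -> 't'  (+1)
Total edit operations: 6
Edit distance = 6


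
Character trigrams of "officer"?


Word: "officer" (length 7)
Number of trigrams = 7 - 3 + 1 = 5
  Position 0: "off"
  Position 1: "ffi"
  Position 2: "fic"
  Position 3: "ice"
  Position 4: "cer"
Trigrams = "off", "ffi", "fic", "ice", "cer"


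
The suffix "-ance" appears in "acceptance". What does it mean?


Suffix: -ance
As in: acceptance -> accept + -ance
Meaning = state of


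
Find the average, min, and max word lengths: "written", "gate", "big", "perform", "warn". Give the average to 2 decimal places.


Lengths: "written"=7, "gate"=4, "big"=3, "perform"=7, "warn"=4
Sum = 25, Count = 5
Average = 25/5 = 5.00
= avg=5.00, min=3, max=7


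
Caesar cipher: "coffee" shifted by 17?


Word: "coffee"
Shift: 17
Each letter → (letter + shift) mod 26:
  'c' (2) + 17 = 19 → 't'
  'o' (14) + 17 = 5 → 'f'
  'f' (5) + 17 = 22 → 'w'
  'f' (5) + 17 = 22 → 'w'
  'e' (4) + 17 = 21 → 'v'
  'e' (4) + 17 = 21 → 'v'
Result = "tfwwvv"


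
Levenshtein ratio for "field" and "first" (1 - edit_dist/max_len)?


Word 1: "field" (length 5)
Word 2: "first" (length 5)
One optimal edit sequence:
  1. keep 'f'
  2. keep 'i'
  3. substitute 'e' -> 'r'  (+1)
  4. substitute 'l' -> 's'  (+1)
  5. substitute 'd' -> 't'  (+1)
Edit distance = 3
Max length = max(5, 5) = 5
Similarity = 1 - 3/5
= 0.4000


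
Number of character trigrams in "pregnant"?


Word: "pregnant" (length 8)
Number of 3-grams = length - 3 + 1 = 8 - 3 + 1
= 6


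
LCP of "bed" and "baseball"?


Word 1: "bed"
Word 2: "baseball"
Comparing from start:
  Pos 0: 'b' == 'b'
  Pos 1: 'e' != 'a' (stop)
LCP = "b" (length 1)


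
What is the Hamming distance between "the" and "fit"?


Comparing character by character (same length = 3):
  Pos 0: 't' vs 'f' !=
  Pos 1: 'h' vs 'i' !=
  Pos 2: 'e' vs 't' !=
Hamming distance = 3


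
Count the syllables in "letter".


Word: "letter"
Syllable breakdown: let | ter
Counting: 2 parts
= 2 syllables


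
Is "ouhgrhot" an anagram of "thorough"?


Word 1: "thorough" → sorted: ghhoortu
Word 2: "ouhgrhot" → sorted: ghhoortu
Same letters? ghhoortu == ghhoortu
Anagram = Yes


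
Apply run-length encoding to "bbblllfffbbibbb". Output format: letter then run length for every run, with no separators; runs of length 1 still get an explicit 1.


String: "bbblllfffbbibbb"
Scanning for consecutive runs:
  'b' x 3
  'l' x 3
  'f' x 3
  'b' x 2
  'i' x 1
  'b' x 3
RLE = "b3l3f3b2i1b3"


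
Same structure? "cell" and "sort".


Pattern of "cell": [0, 1, 2, 2]
Pattern of "sort": [0, 1, 2, 3]
Patterns do not match
Same pattern = No


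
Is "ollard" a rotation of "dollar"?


Word: "dollar", Candidate: "ollard"
Method: check if candidate is substring of word+word
"dollardollar" contains "ollard"? Yes
Is rotation = Yes


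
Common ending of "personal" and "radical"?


Word 1: "personal"
Word 2: "radical"
Comparing from end:
  Pos -1: 'l' == 'l'
  Pos -2: 'a' == 'a'
  Pos -3: 'n' != 'c' (stop)
LCS = "al" (length 2)


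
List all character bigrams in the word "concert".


Word: "concert" (length 7)
Number of bigrams = 7 - 2 + 1 = 6
  Position 0: "co"
  Position 1: "on"
  Position 2: "nc"
  Position 3: "ce"
  Position 4: "er"
  Position 5: "rt"
Bigrams = "co", "on", "nc", "ce", "er", "rt"


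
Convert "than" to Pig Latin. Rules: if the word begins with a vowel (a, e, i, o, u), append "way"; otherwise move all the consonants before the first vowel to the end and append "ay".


Word: "than"
Starts with consonant(s) → move to end, add 'ay'
Consonant cluster: "th"
Pig Latin = "anthay"


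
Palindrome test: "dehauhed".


Word: "dehauhed"
Reversed: "dehuahed"
Forward == Backward? dehauhed != dehuahed
Palindrome = No


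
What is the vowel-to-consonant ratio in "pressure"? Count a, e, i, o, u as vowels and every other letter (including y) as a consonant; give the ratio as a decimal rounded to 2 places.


Word: "pressure"
Vowels (a,e,i,o,u): 3
Consonants: 5
Ratio = 3/5
= 0.60


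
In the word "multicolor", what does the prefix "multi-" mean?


Prefix: multi-
As in: multicolor -> multi- + color
Meaning = many


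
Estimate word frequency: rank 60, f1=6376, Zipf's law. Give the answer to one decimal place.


Zipf's law: f(r) = f(1) / r
f(1) = 6376
f(60) = 6376 / 60
= 106.3 occurrences


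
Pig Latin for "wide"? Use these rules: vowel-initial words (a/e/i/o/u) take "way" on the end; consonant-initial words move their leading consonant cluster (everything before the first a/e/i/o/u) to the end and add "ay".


Word: "wide"
Starts with consonant(s) → move to end, add 'ay'
Consonant cluster: "w"
Pig Latin = "ideway"


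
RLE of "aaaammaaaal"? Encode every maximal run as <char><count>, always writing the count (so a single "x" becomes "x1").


String: "aaaammaaaal"
Scanning for consecutive runs:
  'a' x 4
  'm' x 2
  'a' x 4
  'l' x 1
RLE = "a4m2a4l1"


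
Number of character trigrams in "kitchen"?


Word: "kitchen" (length 7)
Number of 3-grams = length - 3 + 1 = 7 - 3 + 1
= 5


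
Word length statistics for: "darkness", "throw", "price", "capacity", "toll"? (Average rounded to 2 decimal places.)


Lengths: "darkness"=8, "throw"=5, "price"=5, "capacity"=8, "toll"=4
Sum = 30, Count = 5
Average = 30/5 = 6.00
= avg=6.00, min=4, max=8


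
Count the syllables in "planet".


Word: "planet"
Syllable breakdown: plan-et
Counting: 2 parts
= 2 syllables


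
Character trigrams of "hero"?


Word: "hero" (length 4)
Number of trigrams = 4 - 3 + 1 = 2
  Position 0: "her"
  Position 1: "ero"
Trigrams = "her", "ero"


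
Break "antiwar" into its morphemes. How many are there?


Word: "antiwar"
Morphemes: anti- | war
Each morpheme carries meaning
= 2 morphemes


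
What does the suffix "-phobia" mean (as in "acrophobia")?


Suffix: -phobia
Example: acrophobia (acro- + -phobia)
Meaning = fear of


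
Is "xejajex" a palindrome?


Word: "xejajex"
Reversed: "xejajex"
Forward == Backward? xejajex == xejajex
Palindrome = Yes


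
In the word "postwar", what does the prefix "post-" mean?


Prefix: post-
Example: postwar (post- + war)
Meaning = after


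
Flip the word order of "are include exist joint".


Original: "are include exist joint"
Words (1..n): are | include | exist | joint
Reversed (n..1): joint | exist | include | are
Result = "joint exist include are"


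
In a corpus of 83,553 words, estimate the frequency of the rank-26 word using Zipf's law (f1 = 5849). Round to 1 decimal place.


Zipf's law: f(r) = f(1) / r
f(1) = 5849
f(26) = 5849 / 26
= 225.0 occurrences


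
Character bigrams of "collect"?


Word: "collect" (length 7)
Number of bigrams = 7 - 2 + 1 = 6
  Position 0: "co"
  Position 1: "ol"
  Position 2: "ll"
  Position 3: "le"
  Position 4: "ec"
  Position 5: "ct"
Bigrams = "co", "ol", "ll", "le", "ec", "ct"


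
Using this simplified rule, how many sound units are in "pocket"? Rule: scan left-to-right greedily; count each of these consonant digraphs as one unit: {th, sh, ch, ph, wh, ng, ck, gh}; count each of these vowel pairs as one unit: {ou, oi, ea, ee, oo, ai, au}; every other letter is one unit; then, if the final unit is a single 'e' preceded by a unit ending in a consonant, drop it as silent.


Word: "pocket" (6 letters)
Left-to-right scan:
  1. 'p' (letter)
  2. 'o' (letter)
  3. 'ck' (digraph)
  4. 'e' (letter)
  5. 't' (letter)
Units from scan: 5
Sound units = 5 units


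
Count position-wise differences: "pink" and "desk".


Comparing character by character (same length = 4):
  Pos 0: 'p' vs 'd' !=
  Pos 1: 'i' vs 'e' !=
  Pos 2: 'n' vs 's' !=
  Pos 3: 'k' vs 'k' =
Hamming distance = 3


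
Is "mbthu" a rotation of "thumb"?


Word: "thumb", Candidate: "mbthu"
Method: check if candidate is substring of word+word
"thumbthumb" contains "mbthu"? Yes
Is rotation = Yes


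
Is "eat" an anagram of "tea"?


Word 1: "tea" → sorted: aet
Word 2: "eat" → sorted: aet
Same letters? aet == aet
Anagram = Yes


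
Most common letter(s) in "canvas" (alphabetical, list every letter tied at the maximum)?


Word: "canvas"
Letter counts:
  'a': 2
  'c': 1
  'n': 1
  's': 1
  'v': 1
Maximum count = 2
Most frequent = 'a' (2 times each)


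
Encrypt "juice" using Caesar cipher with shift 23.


Word: "juice"
Shift: 23
Each letter → (letter + shift) mod 26:
  'j' (9) + 23 = 6 → 'g'
  'u' (20) + 23 = 17 → 'r'
  'i' (8) + 23 = 5 → 'f'
  'c' (2) + 23 = 25 → 'z'
  'e' (4) + 23 = 1 → 'b'
Result = "grfzb"


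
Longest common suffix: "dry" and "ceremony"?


Word 1: "dry"
Word 2: "ceremony"
Comparing from end:
  Pos -1: 'y' == 'y'
  Pos -2: 'r' != 'n' (stop)
LCS = "y" (length 1)


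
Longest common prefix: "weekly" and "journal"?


Word 1: "weekly"
Word 2: "journal"
Comparing from start:
  Pos 0: 'w' != 'j' (stop)
LCP = "" (length 0)


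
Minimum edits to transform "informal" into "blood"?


Word 1: "informal" (length 8)
Word 2: "blood" (length 5)
One optimal edit sequence (insert/delete/substitute each cost 1):
  1. delete 'i'  (+1)
  2. substitute 'n' -> 'b'  (+1)
  3. substitute 'f' -> 'l'  (+1)
  4. keep 'o'
  5. delete 'r'  (+1)
  6. delete 'm'  (+1)
  7. substitute 'a' -> 'o'  (+1)
  8. substitute 'l' -> 'd'  (+1)
Total edit operations: 7
Edit distance = 7


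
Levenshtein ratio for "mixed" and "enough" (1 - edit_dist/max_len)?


Word 1: "mixed" (length 5)
Word 2: "enough" (length 6)
One optimal edit sequence:
  1. insert 'e'  (+1)
  2. substitute 'm' -> 'n'  (+1)
  3. substitute 'i' -> 'o'  (+1)
  4. substitute 'x' -> 'u'  (+1)
  5. substitute 'e' -> 'g'  (+1)
  6. substitute 'd' -> 'h'  (+1)
Edit distance = 6
Max length = max(5, 6) = 6
Similarity = 1 - 6/6
= 0.0000


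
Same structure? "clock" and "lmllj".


Pattern of "clock": [0, 1, 2, 0, 3]
Pattern of "lmllj": [0, 1, 0, 0, 2]
Patterns do not match
Same pattern = No


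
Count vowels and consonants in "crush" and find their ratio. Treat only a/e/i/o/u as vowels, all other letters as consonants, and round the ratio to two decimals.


Word: "crush"
Vowels (a,e,i,o,u): 1
Consonants: 4
Ratio = 1/4
= 0.25


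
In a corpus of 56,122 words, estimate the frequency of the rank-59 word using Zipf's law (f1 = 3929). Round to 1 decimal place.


Zipf's law: f(r) = f(1) / r
f(1) = 3929
f(59) = 3929 / 59
= 66.6 occurrences
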